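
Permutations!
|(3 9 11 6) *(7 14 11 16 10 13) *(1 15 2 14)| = 12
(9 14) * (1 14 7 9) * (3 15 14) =(1 3 15 14)(7 9) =[0, 3, 2, 15, 4, 5, 6, 9, 8, 7, 10, 11, 12, 13, 1, 14]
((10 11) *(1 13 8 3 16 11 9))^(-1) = ((1 13 8 3 16 11 10 9))^(-1) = (1 9 10 11 16 3 8 13)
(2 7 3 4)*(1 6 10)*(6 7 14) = [0, 7, 14, 4, 2, 5, 10, 3, 8, 9, 1, 11, 12, 13, 6] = (1 7 3 4 2 14 6 10)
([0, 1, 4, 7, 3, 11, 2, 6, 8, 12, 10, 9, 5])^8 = (12)(2 7 4 6 3)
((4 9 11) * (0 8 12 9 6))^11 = ((0 8 12 9 11 4 6))^11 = (0 11 8 4 12 6 9)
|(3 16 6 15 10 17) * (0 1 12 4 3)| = 10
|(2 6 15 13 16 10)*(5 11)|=|(2 6 15 13 16 10)(5 11)|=6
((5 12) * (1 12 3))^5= (1 12 5 3)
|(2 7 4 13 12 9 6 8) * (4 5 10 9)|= 21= |(2 7 5 10 9 6 8)(4 13 12)|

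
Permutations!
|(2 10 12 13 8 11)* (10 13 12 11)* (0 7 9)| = |(0 7 9)(2 13 8 10 11)| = 15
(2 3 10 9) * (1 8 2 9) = (1 8 2 3 10) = [0, 8, 3, 10, 4, 5, 6, 7, 2, 9, 1]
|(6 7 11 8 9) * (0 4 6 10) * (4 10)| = |(0 10)(4 6 7 11 8 9)| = 6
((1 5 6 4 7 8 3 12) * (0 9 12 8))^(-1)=((0 9 12 1 5 6 4 7)(3 8))^(-1)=(0 7 4 6 5 1 12 9)(3 8)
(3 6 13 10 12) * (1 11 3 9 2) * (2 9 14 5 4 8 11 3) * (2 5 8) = (1 3 6 13 10 12 14 8 11 5 4 2) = [0, 3, 1, 6, 2, 4, 13, 7, 11, 9, 12, 5, 14, 10, 8]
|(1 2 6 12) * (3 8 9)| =12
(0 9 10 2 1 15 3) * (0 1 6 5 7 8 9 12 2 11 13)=(0 12 2 6 5 7 8 9 10 11 13)(1 15 3)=[12, 15, 6, 1, 4, 7, 5, 8, 9, 10, 11, 13, 2, 0, 14, 3]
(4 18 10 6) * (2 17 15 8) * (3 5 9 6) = (2 17 15 8)(3 5 9 6 4 18 10) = [0, 1, 17, 5, 18, 9, 4, 7, 2, 6, 3, 11, 12, 13, 14, 8, 16, 15, 10]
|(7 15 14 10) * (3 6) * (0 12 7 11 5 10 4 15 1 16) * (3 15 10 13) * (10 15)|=30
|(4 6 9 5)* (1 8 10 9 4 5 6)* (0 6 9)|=|(0 6 4 1 8 10)|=6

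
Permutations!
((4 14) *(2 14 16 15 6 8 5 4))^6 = ((2 14)(4 16 15 6 8 5))^6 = (16)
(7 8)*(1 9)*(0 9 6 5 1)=(0 9)(1 6 5)(7 8)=[9, 6, 2, 3, 4, 1, 5, 8, 7, 0]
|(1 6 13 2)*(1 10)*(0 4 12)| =15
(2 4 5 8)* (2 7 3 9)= [0, 1, 4, 9, 5, 8, 6, 3, 7, 2]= (2 4 5 8 7 3 9)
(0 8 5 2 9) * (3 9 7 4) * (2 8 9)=(0 9)(2 7 4 3)(5 8)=[9, 1, 7, 2, 3, 8, 6, 4, 5, 0]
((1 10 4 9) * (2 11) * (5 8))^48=((1 10 4 9)(2 11)(5 8))^48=(11)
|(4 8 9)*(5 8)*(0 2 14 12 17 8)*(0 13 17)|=|(0 2 14 12)(4 5 13 17 8 9)|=12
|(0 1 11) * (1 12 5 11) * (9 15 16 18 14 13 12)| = |(0 9 15 16 18 14 13 12 5 11)| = 10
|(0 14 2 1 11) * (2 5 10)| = 7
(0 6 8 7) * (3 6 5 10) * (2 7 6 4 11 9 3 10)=(0 5 2 7)(3 4 11 9)(6 8)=[5, 1, 7, 4, 11, 2, 8, 0, 6, 3, 10, 9]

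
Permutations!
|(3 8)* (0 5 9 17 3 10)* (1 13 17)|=9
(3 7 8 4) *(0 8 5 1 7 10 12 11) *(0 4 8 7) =[7, 0, 2, 10, 3, 1, 6, 5, 8, 9, 12, 4, 11] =(0 7 5 1)(3 10 12 11 4)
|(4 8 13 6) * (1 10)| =4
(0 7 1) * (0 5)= (0 7 1 5)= [7, 5, 2, 3, 4, 0, 6, 1]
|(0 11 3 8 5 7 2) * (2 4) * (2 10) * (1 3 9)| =|(0 11 9 1 3 8 5 7 4 10 2)| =11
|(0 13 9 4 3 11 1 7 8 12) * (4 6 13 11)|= 6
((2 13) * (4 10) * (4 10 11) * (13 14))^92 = (2 13 14)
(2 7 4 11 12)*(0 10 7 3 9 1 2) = (0 10 7 4 11 12)(1 2 3 9) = [10, 2, 3, 9, 11, 5, 6, 4, 8, 1, 7, 12, 0]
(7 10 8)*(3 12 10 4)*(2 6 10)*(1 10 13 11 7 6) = (1 10 8 6 13 11 7 4 3 12 2) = [0, 10, 1, 12, 3, 5, 13, 4, 6, 9, 8, 7, 2, 11]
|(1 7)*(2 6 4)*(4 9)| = 4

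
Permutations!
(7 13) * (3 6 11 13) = (3 6 11 13 7) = [0, 1, 2, 6, 4, 5, 11, 3, 8, 9, 10, 13, 12, 7]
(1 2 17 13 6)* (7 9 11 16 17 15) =[0, 2, 15, 3, 4, 5, 1, 9, 8, 11, 10, 16, 12, 6, 14, 7, 17, 13] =(1 2 15 7 9 11 16 17 13 6)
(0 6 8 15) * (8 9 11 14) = (0 6 9 11 14 8 15) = [6, 1, 2, 3, 4, 5, 9, 7, 15, 11, 10, 14, 12, 13, 8, 0]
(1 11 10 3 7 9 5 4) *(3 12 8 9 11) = (1 3 7 11 10 12 8 9 5 4) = [0, 3, 2, 7, 1, 4, 6, 11, 9, 5, 12, 10, 8]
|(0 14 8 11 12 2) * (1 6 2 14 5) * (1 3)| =|(0 5 3 1 6 2)(8 11 12 14)| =12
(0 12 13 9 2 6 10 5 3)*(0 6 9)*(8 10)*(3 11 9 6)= (0 12 13)(2 6 8 10 5 11 9)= [12, 1, 6, 3, 4, 11, 8, 7, 10, 2, 5, 9, 13, 0]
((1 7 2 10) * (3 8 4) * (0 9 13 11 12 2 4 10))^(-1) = (0 2 12 11 13 9)(1 10 8 3 4 7)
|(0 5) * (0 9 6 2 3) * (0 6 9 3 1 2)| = 4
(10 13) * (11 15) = [0, 1, 2, 3, 4, 5, 6, 7, 8, 9, 13, 15, 12, 10, 14, 11] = (10 13)(11 15)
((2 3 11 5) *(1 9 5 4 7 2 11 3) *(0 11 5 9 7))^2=(0 4 11)(1 2 7)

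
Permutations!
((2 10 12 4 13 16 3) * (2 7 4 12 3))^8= ((2 10 3 7 4 13 16))^8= (2 10 3 7 4 13 16)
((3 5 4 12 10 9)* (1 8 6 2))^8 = (3 4 10)(5 12 9)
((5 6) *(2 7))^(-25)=(2 7)(5 6)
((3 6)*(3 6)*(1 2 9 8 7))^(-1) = ((1 2 9 8 7))^(-1) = (1 7 8 9 2)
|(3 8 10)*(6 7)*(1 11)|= 6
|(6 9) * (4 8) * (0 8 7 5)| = |(0 8 4 7 5)(6 9)| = 10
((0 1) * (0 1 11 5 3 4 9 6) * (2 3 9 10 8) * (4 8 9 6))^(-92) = (11)(2 3 8)(4 10 9)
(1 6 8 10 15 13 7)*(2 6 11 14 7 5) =(1 11 14 7)(2 6 8 10 15 13 5) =[0, 11, 6, 3, 4, 2, 8, 1, 10, 9, 15, 14, 12, 5, 7, 13]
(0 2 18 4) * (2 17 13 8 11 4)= (0 17 13 8 11 4)(2 18)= [17, 1, 18, 3, 0, 5, 6, 7, 11, 9, 10, 4, 12, 8, 14, 15, 16, 13, 2]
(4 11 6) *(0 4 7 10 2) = (0 4 11 6 7 10 2) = [4, 1, 0, 3, 11, 5, 7, 10, 8, 9, 2, 6]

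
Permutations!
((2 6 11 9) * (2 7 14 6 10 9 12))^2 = ((2 10 9 7 14 6 11 12))^2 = (2 9 14 11)(6 12 10 7)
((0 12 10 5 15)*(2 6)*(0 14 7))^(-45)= ((0 12 10 5 15 14 7)(2 6))^(-45)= (0 15 12 14 10 7 5)(2 6)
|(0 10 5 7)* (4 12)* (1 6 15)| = 12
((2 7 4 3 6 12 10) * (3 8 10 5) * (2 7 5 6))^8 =(12)(2 3 5)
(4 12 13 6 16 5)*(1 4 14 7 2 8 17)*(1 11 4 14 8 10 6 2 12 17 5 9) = (1 14 7 12 13 2 10 6 16 9)(4 17 11)(5 8) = [0, 14, 10, 3, 17, 8, 16, 12, 5, 1, 6, 4, 13, 2, 7, 15, 9, 11]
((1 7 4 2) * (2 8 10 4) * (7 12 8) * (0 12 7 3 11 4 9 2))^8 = (12)(3 4 11)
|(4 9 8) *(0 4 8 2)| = |(0 4 9 2)| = 4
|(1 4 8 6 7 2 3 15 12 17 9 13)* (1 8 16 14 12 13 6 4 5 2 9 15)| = |(1 5 2 3)(4 16 14 12 17 15 13 8)(6 7 9)| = 24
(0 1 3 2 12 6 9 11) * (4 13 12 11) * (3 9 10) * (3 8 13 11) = (0 1 9 4 11)(2 3)(6 10 8 13 12) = [1, 9, 3, 2, 11, 5, 10, 7, 13, 4, 8, 0, 6, 12]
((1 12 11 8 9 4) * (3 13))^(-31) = (1 4 9 8 11 12)(3 13)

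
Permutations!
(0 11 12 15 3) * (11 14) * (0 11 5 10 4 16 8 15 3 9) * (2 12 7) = [14, 1, 12, 11, 16, 10, 6, 2, 15, 0, 4, 7, 3, 13, 5, 9, 8] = (0 14 5 10 4 16 8 15 9)(2 12 3 11 7)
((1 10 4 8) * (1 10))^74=((4 8 10))^74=(4 10 8)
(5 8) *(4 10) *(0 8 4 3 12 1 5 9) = (0 8 9)(1 5 4 10 3 12) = [8, 5, 2, 12, 10, 4, 6, 7, 9, 0, 3, 11, 1]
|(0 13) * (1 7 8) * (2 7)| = 4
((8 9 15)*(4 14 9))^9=(4 8 15 9 14)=((4 14 9 15 8))^9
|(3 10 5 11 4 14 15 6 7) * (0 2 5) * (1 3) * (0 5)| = |(0 2)(1 3 10 5 11 4 14 15 6 7)| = 10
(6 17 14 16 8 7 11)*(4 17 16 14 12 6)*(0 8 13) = (0 8 7 11 4 17 12 6 16 13) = [8, 1, 2, 3, 17, 5, 16, 11, 7, 9, 10, 4, 6, 0, 14, 15, 13, 12]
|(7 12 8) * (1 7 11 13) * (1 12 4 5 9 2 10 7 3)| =12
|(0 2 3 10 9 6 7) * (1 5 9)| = |(0 2 3 10 1 5 9 6 7)| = 9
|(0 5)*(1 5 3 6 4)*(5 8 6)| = |(0 3 5)(1 8 6 4)| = 12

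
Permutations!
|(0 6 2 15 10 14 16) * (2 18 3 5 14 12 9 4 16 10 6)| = 13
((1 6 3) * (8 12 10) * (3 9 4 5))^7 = ((1 6 9 4 5 3)(8 12 10))^7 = (1 6 9 4 5 3)(8 12 10)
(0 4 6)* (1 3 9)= (0 4 6)(1 3 9)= [4, 3, 2, 9, 6, 5, 0, 7, 8, 1]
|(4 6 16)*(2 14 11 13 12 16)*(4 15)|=9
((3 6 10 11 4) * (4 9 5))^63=(11)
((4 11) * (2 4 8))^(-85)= ((2 4 11 8))^(-85)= (2 8 11 4)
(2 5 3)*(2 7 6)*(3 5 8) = (2 8 3 7 6) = [0, 1, 8, 7, 4, 5, 2, 6, 3]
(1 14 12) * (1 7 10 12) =[0, 14, 2, 3, 4, 5, 6, 10, 8, 9, 12, 11, 7, 13, 1] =(1 14)(7 10 12)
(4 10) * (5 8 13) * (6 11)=[0, 1, 2, 3, 10, 8, 11, 7, 13, 9, 4, 6, 12, 5]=(4 10)(5 8 13)(6 11)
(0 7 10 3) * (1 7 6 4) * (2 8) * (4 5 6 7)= (0 7 10 3)(1 4)(2 8)(5 6)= [7, 4, 8, 0, 1, 6, 5, 10, 2, 9, 3]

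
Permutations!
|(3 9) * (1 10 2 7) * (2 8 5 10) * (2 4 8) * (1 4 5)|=|(1 5 10 2 7 4 8)(3 9)|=14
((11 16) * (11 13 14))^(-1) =((11 16 13 14))^(-1) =(11 14 13 16)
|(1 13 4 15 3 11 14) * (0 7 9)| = |(0 7 9)(1 13 4 15 3 11 14)| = 21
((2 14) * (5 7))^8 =((2 14)(5 7))^8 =(14)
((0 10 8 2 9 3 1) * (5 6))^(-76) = ((0 10 8 2 9 3 1)(5 6))^(-76) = (0 10 8 2 9 3 1)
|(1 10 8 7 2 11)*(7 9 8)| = |(1 10 7 2 11)(8 9)| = 10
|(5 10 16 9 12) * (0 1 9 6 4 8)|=10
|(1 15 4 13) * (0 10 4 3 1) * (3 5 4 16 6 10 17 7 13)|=|(0 17 7 13)(1 15 5 4 3)(6 10 16)|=60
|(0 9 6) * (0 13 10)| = |(0 9 6 13 10)| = 5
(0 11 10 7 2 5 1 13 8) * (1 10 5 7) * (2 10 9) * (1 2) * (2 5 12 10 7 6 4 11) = (0 2 6 4 11 12 10 5 9 1 13 8) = [2, 13, 6, 3, 11, 9, 4, 7, 0, 1, 5, 12, 10, 8]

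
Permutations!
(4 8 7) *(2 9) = [0, 1, 9, 3, 8, 5, 6, 4, 7, 2] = (2 9)(4 8 7)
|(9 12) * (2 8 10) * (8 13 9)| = 6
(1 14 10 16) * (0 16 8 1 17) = (0 16 17)(1 14 10 8) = [16, 14, 2, 3, 4, 5, 6, 7, 1, 9, 8, 11, 12, 13, 10, 15, 17, 0]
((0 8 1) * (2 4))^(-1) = (0 1 8)(2 4)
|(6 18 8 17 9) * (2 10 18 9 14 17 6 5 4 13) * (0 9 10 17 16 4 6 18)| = 30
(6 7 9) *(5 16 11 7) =(5 16 11 7 9 6) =[0, 1, 2, 3, 4, 16, 5, 9, 8, 6, 10, 7, 12, 13, 14, 15, 11]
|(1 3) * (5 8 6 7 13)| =10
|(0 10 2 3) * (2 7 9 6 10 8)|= |(0 8 2 3)(6 10 7 9)|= 4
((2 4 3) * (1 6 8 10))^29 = ((1 6 8 10)(2 4 3))^29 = (1 6 8 10)(2 3 4)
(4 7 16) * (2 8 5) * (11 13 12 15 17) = (2 8 5)(4 7 16)(11 13 12 15 17) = [0, 1, 8, 3, 7, 2, 6, 16, 5, 9, 10, 13, 15, 12, 14, 17, 4, 11]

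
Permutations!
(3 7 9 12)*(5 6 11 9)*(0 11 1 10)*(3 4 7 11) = [3, 10, 2, 11, 7, 6, 1, 5, 8, 12, 0, 9, 4] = (0 3 11 9 12 4 7 5 6 1 10)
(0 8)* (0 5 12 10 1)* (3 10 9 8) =(0 3 10 1)(5 12 9 8) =[3, 0, 2, 10, 4, 12, 6, 7, 5, 8, 1, 11, 9]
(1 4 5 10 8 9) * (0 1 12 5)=(0 1 4)(5 10 8 9 12)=[1, 4, 2, 3, 0, 10, 6, 7, 9, 12, 8, 11, 5]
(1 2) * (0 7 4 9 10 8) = (0 7 4 9 10 8)(1 2) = [7, 2, 1, 3, 9, 5, 6, 4, 0, 10, 8]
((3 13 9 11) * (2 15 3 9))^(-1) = ((2 15 3 13)(9 11))^(-1) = (2 13 3 15)(9 11)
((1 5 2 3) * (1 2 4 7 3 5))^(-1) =((2 5 4 7 3))^(-1) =(2 3 7 4 5)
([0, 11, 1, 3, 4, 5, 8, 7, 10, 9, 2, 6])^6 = (11)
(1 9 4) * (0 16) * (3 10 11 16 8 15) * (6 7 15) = (0 8 6 7 15 3 10 11 16)(1 9 4) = [8, 9, 2, 10, 1, 5, 7, 15, 6, 4, 11, 16, 12, 13, 14, 3, 0]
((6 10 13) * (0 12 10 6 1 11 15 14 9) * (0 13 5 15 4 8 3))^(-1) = ((0 12 10 5 15 14 9 13 1 11 4 8 3))^(-1) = (0 3 8 4 11 1 13 9 14 15 5 10 12)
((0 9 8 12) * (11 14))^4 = (14)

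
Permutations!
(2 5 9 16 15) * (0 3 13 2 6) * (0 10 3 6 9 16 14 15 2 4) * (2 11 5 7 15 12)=(0 6 10 3 13 4)(2 7 15 9 14 12)(5 16 11)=[6, 1, 7, 13, 0, 16, 10, 15, 8, 14, 3, 5, 2, 4, 12, 9, 11]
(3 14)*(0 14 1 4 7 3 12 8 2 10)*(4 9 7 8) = (0 14 12 4 8 2 10)(1 9 7 3) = [14, 9, 10, 1, 8, 5, 6, 3, 2, 7, 0, 11, 4, 13, 12]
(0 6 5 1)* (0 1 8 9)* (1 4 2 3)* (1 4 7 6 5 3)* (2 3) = (0 5 8 9)(1 7 6 2)(3 4) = [5, 7, 1, 4, 3, 8, 2, 6, 9, 0]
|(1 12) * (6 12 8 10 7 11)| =|(1 8 10 7 11 6 12)| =7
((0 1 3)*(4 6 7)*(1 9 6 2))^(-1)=(0 3 1 2 4 7 6 9)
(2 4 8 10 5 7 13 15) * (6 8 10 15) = (2 4 10 5 7 13 6 8 15) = [0, 1, 4, 3, 10, 7, 8, 13, 15, 9, 5, 11, 12, 6, 14, 2]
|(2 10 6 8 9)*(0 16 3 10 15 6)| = |(0 16 3 10)(2 15 6 8 9)| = 20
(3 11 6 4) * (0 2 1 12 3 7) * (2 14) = (0 14 2 1 12 3 11 6 4 7) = [14, 12, 1, 11, 7, 5, 4, 0, 8, 9, 10, 6, 3, 13, 2]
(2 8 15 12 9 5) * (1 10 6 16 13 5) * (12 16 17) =[0, 10, 8, 3, 4, 2, 17, 7, 15, 1, 6, 11, 9, 5, 14, 16, 13, 12] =(1 10 6 17 12 9)(2 8 15 16 13 5)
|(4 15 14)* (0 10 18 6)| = |(0 10 18 6)(4 15 14)| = 12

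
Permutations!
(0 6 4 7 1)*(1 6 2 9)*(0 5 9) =(0 2)(1 5 9)(4 7 6) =[2, 5, 0, 3, 7, 9, 4, 6, 8, 1]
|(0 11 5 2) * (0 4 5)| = |(0 11)(2 4 5)| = 6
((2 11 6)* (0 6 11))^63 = (11)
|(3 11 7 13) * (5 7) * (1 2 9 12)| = |(1 2 9 12)(3 11 5 7 13)| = 20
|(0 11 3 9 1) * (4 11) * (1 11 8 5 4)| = 6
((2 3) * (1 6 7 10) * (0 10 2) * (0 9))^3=(0 6 3 10 7 9 1 2)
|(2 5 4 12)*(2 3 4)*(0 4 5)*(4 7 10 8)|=9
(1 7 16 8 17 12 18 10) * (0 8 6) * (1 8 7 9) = (0 7 16 6)(1 9)(8 17 12 18 10) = [7, 9, 2, 3, 4, 5, 0, 16, 17, 1, 8, 11, 18, 13, 14, 15, 6, 12, 10]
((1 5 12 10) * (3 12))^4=(1 10 12 3 5)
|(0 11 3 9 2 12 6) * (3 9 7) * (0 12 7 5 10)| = |(0 11 9 2 7 3 5 10)(6 12)| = 8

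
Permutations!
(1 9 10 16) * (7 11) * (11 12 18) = [0, 9, 2, 3, 4, 5, 6, 12, 8, 10, 16, 7, 18, 13, 14, 15, 1, 17, 11] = (1 9 10 16)(7 12 18 11)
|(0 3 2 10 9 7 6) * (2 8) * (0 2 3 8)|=15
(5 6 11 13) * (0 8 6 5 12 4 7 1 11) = (0 8 6)(1 11 13 12 4 7) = [8, 11, 2, 3, 7, 5, 0, 1, 6, 9, 10, 13, 4, 12]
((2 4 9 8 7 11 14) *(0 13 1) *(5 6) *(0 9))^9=(0 4 2 14 11 7 8 9 1 13)(5 6)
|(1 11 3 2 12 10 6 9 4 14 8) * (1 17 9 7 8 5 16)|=15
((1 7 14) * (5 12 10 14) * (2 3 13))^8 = ((1 7 5 12 10 14)(2 3 13))^8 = (1 5 10)(2 13 3)(7 12 14)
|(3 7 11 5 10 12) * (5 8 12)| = |(3 7 11 8 12)(5 10)| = 10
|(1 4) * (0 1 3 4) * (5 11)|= |(0 1)(3 4)(5 11)|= 2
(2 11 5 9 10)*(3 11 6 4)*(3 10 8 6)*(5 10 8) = (2 3 11 10)(4 8 6)(5 9) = [0, 1, 3, 11, 8, 9, 4, 7, 6, 5, 2, 10]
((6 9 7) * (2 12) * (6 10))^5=(2 12)(6 9 7 10)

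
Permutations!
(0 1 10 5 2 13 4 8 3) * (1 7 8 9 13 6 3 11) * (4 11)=(0 7 8 4 9 13 11 1 10 5 2 6 3)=[7, 10, 6, 0, 9, 2, 3, 8, 4, 13, 5, 1, 12, 11]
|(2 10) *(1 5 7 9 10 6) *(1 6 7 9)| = 6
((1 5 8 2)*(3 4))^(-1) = (1 2 8 5)(3 4)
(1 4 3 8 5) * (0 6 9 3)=(0 6 9 3 8 5 1 4)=[6, 4, 2, 8, 0, 1, 9, 7, 5, 3]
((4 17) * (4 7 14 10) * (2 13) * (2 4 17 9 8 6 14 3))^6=(2 14 13 10 4 17 9 7 8 3 6)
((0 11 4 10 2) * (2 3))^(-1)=(0 2 3 10 4 11)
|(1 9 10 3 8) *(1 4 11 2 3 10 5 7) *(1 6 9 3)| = 12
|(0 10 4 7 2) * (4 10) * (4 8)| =5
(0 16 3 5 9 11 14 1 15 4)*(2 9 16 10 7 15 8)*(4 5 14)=(0 10 7 15 5 16 3 14 1 8 2 9 11 4)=[10, 8, 9, 14, 0, 16, 6, 15, 2, 11, 7, 4, 12, 13, 1, 5, 3]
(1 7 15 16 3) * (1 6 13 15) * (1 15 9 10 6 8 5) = (1 7 15 16 3 8 5)(6 13 9 10) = [0, 7, 2, 8, 4, 1, 13, 15, 5, 10, 6, 11, 12, 9, 14, 16, 3]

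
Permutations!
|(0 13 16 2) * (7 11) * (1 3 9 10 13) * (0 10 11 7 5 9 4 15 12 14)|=84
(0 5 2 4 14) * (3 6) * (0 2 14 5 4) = [4, 1, 0, 6, 5, 14, 3, 7, 8, 9, 10, 11, 12, 13, 2] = (0 4 5 14 2)(3 6)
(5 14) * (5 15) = (5 14 15) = [0, 1, 2, 3, 4, 14, 6, 7, 8, 9, 10, 11, 12, 13, 15, 5]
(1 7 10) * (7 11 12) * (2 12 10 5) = (1 11 10)(2 12 7 5) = [0, 11, 12, 3, 4, 2, 6, 5, 8, 9, 1, 10, 7]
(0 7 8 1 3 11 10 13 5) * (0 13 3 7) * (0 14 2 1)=(0 14 2 1 7 8)(3 11 10)(5 13)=[14, 7, 1, 11, 4, 13, 6, 8, 0, 9, 3, 10, 12, 5, 2]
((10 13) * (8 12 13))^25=((8 12 13 10))^25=(8 12 13 10)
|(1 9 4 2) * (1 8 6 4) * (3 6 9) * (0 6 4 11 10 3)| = 10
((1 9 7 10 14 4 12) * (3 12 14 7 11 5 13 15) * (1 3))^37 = (1 9 11 5 13 15)(3 12)(4 14)(7 10)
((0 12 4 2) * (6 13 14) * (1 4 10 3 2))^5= (1 4)(6 14 13)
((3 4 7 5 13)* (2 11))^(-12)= ((2 11)(3 4 7 5 13))^(-12)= (3 5 4 13 7)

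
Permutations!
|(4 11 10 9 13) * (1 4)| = |(1 4 11 10 9 13)| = 6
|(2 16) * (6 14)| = 2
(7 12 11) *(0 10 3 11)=[10, 1, 2, 11, 4, 5, 6, 12, 8, 9, 3, 7, 0]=(0 10 3 11 7 12)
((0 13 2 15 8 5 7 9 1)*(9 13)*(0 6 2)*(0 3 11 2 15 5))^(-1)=(0 8 15 6 1 9)(2 11 3 13 7 5)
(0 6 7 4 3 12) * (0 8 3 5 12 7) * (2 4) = (0 6)(2 4 5 12 8 3 7) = [6, 1, 4, 7, 5, 12, 0, 2, 3, 9, 10, 11, 8]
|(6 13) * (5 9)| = 2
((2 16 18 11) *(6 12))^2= (2 18)(11 16)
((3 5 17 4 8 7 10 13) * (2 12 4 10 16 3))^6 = (2 3 12 5 4 17 8 10 7 13 16)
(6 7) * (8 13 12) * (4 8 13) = (4 8)(6 7)(12 13) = [0, 1, 2, 3, 8, 5, 7, 6, 4, 9, 10, 11, 13, 12]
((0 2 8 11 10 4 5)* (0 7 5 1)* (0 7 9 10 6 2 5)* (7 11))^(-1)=(0 7 8 2 6 11 1 4 10 9 5)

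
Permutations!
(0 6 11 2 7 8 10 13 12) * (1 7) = [6, 7, 1, 3, 4, 5, 11, 8, 10, 9, 13, 2, 0, 12] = (0 6 11 2 1 7 8 10 13 12)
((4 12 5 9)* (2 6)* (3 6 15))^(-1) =(2 6 3 15)(4 9 5 12)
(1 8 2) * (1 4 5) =[0, 8, 4, 3, 5, 1, 6, 7, 2] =(1 8 2 4 5)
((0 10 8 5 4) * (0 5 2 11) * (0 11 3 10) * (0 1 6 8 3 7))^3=((11)(0 1 6 8 2 7)(3 10)(4 5))^3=(11)(0 8)(1 2)(3 10)(4 5)(6 7)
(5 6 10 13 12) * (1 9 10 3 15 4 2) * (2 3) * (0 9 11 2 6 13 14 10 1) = (0 9 1 11 2)(3 15 4)(5 13 12)(10 14) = [9, 11, 0, 15, 3, 13, 6, 7, 8, 1, 14, 2, 5, 12, 10, 4]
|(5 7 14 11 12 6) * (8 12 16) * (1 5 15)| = 10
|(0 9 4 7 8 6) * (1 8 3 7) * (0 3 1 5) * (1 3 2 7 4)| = |(0 9 1 8 6 2 7 3 4 5)| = 10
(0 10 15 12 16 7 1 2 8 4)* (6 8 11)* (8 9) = (0 10 15 12 16 7 1 2 11 6 9 8 4) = [10, 2, 11, 3, 0, 5, 9, 1, 4, 8, 15, 6, 16, 13, 14, 12, 7]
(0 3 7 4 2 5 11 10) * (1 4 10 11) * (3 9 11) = (0 9 11 3 7 10)(1 4 2 5) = [9, 4, 5, 7, 2, 1, 6, 10, 8, 11, 0, 3]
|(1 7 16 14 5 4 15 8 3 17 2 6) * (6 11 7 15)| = |(1 15 8 3 17 2 11 7 16 14 5 4 6)| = 13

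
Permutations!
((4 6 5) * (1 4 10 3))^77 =((1 4 6 5 10 3))^77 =(1 3 10 5 6 4)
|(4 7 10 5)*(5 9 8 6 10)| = |(4 7 5)(6 10 9 8)| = 12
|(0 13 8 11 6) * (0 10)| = 6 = |(0 13 8 11 6 10)|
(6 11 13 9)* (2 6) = (2 6 11 13 9) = [0, 1, 6, 3, 4, 5, 11, 7, 8, 2, 10, 13, 12, 9]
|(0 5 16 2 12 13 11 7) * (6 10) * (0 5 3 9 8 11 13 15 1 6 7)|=45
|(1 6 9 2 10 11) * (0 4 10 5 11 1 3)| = |(0 4 10 1 6 9 2 5 11 3)| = 10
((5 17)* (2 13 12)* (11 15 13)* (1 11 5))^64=((1 11 15 13 12 2 5 17))^64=(17)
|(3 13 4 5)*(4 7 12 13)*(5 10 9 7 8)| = |(3 4 10 9 7 12 13 8 5)| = 9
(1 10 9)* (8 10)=(1 8 10 9)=[0, 8, 2, 3, 4, 5, 6, 7, 10, 1, 9]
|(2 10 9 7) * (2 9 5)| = 6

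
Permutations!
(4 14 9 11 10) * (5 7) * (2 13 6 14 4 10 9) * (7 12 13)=(2 7 5 12 13 6 14)(9 11)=[0, 1, 7, 3, 4, 12, 14, 5, 8, 11, 10, 9, 13, 6, 2]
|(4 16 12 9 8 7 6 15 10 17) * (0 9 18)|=|(0 9 8 7 6 15 10 17 4 16 12 18)|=12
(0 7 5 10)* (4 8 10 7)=(0 4 8 10)(5 7)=[4, 1, 2, 3, 8, 7, 6, 5, 10, 9, 0]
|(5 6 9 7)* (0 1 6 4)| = |(0 1 6 9 7 5 4)| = 7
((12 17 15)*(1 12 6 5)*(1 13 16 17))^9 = (1 12)(5 17)(6 16)(13 15)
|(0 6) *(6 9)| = |(0 9 6)| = 3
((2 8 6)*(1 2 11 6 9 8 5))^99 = ((1 2 5)(6 11)(8 9))^99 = (6 11)(8 9)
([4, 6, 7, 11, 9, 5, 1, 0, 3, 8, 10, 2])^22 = [2, 1, 3, 9, 7, 5, 6, 11, 4, 0, 10, 8]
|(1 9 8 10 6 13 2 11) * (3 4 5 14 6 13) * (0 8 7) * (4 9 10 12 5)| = |(0 8 12 5 14 6 3 9 7)(1 10 13 2 11)| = 45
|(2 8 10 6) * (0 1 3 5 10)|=8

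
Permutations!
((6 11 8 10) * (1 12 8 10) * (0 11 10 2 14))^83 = ((0 11 2 14)(1 12 8)(6 10))^83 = (0 14 2 11)(1 8 12)(6 10)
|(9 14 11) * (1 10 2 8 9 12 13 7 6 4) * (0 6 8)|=42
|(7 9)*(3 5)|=|(3 5)(7 9)|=2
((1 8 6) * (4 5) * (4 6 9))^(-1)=(1 6 5 4 9 8)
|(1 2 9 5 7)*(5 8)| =6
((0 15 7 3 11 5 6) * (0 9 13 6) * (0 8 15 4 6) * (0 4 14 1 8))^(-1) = ((0 14 1 8 15 7 3 11 5)(4 6 9 13))^(-1) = (0 5 11 3 7 15 8 1 14)(4 13 9 6)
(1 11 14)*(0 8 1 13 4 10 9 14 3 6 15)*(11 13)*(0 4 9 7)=(0 8 1 13 9 14 11 3 6 15 4 10 7)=[8, 13, 2, 6, 10, 5, 15, 0, 1, 14, 7, 3, 12, 9, 11, 4]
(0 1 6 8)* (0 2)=(0 1 6 8 2)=[1, 6, 0, 3, 4, 5, 8, 7, 2]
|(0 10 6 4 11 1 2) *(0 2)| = |(0 10 6 4 11 1)| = 6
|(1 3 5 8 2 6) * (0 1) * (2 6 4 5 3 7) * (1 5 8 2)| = |(0 5 2 4 8 6)(1 7)| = 6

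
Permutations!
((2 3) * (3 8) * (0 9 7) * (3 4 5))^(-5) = ((0 9 7)(2 8 4 5 3))^(-5) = (0 9 7)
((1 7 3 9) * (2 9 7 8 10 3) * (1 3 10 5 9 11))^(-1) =((1 8 5 9 3 7 2 11))^(-1) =(1 11 2 7 3 9 5 8)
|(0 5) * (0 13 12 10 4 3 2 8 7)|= |(0 5 13 12 10 4 3 2 8 7)|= 10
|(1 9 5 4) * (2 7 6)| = 12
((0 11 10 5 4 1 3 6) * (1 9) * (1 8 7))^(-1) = (0 6 3 1 7 8 9 4 5 10 11)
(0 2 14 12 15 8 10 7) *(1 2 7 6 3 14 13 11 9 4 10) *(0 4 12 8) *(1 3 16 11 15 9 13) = (0 7 4 10 6 16 11 13 15)(1 2)(3 14 8)(9 12) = [7, 2, 1, 14, 10, 5, 16, 4, 3, 12, 6, 13, 9, 15, 8, 0, 11]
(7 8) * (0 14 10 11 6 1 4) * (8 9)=[14, 4, 2, 3, 0, 5, 1, 9, 7, 8, 11, 6, 12, 13, 10]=(0 14 10 11 6 1 4)(7 9 8)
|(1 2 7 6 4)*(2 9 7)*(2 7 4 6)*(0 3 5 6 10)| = 30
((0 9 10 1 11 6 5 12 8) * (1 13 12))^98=((0 9 10 13 12 8)(1 11 6 5))^98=(0 10 12)(1 6)(5 11)(8 9 13)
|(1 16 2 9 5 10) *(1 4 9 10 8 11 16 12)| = |(1 12)(2 10 4 9 5 8 11 16)| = 8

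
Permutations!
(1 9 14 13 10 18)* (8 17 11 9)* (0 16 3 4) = (0 16 3 4)(1 8 17 11 9 14 13 10 18) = [16, 8, 2, 4, 0, 5, 6, 7, 17, 14, 18, 9, 12, 10, 13, 15, 3, 11, 1]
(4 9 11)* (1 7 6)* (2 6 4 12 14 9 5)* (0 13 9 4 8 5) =[13, 7, 6, 3, 0, 2, 1, 8, 5, 11, 10, 12, 14, 9, 4] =(0 13 9 11 12 14 4)(1 7 8 5 2 6)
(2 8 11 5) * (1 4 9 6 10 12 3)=[0, 4, 8, 1, 9, 2, 10, 7, 11, 6, 12, 5, 3]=(1 4 9 6 10 12 3)(2 8 11 5)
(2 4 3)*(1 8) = [0, 8, 4, 2, 3, 5, 6, 7, 1] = (1 8)(2 4 3)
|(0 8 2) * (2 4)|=|(0 8 4 2)|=4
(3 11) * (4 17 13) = (3 11)(4 17 13) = [0, 1, 2, 11, 17, 5, 6, 7, 8, 9, 10, 3, 12, 4, 14, 15, 16, 13]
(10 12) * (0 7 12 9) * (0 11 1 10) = (0 7 12)(1 10 9 11) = [7, 10, 2, 3, 4, 5, 6, 12, 8, 11, 9, 1, 0]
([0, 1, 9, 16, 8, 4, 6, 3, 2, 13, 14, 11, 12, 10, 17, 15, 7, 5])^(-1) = (2 8 4 5 17 14 10 13 9)(3 7 16)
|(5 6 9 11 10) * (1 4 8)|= 15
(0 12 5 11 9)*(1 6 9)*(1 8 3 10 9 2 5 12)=(12)(0 1 6 2 5 11 8 3 10 9)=[1, 6, 5, 10, 4, 11, 2, 7, 3, 0, 9, 8, 12]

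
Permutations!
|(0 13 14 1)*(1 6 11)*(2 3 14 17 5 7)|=11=|(0 13 17 5 7 2 3 14 6 11 1)|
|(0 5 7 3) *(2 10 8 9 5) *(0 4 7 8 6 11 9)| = |(0 2 10 6 11 9 5 8)(3 4 7)| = 24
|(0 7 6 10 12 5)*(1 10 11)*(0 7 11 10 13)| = 20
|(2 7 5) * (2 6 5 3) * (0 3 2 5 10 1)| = |(0 3 5 6 10 1)(2 7)| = 6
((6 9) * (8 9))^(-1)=((6 8 9))^(-1)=(6 9 8)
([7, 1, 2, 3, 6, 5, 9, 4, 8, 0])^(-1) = (0 9 6 4 7)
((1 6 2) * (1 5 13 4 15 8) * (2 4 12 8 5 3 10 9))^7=((1 6 4 15 5 13 12 8)(2 3 10 9))^7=(1 8 12 13 5 15 4 6)(2 9 10 3)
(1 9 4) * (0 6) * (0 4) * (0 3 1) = (0 6 4)(1 9 3) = [6, 9, 2, 1, 0, 5, 4, 7, 8, 3]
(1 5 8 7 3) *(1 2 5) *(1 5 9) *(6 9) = (1 5 8 7 3 2 6 9) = [0, 5, 6, 2, 4, 8, 9, 3, 7, 1]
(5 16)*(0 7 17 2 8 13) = (0 7 17 2 8 13)(5 16) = [7, 1, 8, 3, 4, 16, 6, 17, 13, 9, 10, 11, 12, 0, 14, 15, 5, 2]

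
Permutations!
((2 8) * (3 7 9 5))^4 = (9)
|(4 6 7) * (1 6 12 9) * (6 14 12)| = 12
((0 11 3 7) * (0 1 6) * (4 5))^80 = (0 3 1)(6 11 7)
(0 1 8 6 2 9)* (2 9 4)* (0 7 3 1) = (1 8 6 9 7 3)(2 4) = [0, 8, 4, 1, 2, 5, 9, 3, 6, 7]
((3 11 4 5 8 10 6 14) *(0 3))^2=(0 11 5 10 14 3 4 8 6)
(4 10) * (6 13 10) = (4 6 13 10) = [0, 1, 2, 3, 6, 5, 13, 7, 8, 9, 4, 11, 12, 10]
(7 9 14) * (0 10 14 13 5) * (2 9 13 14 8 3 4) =[10, 1, 9, 4, 2, 0, 6, 13, 3, 14, 8, 11, 12, 5, 7] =(0 10 8 3 4 2 9 14 7 13 5)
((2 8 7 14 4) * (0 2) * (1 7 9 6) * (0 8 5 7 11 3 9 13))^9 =(0 2 5 7 14 4 8 13)(1 6 9 3 11) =((0 2 5 7 14 4 8 13)(1 11 3 9 6))^9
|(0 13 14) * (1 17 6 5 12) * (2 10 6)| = 21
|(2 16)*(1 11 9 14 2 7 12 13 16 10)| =|(1 11 9 14 2 10)(7 12 13 16)| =12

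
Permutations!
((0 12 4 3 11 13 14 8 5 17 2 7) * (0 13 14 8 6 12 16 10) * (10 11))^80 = (0 10 3 4 12 6 14 11 16)(2 13 5)(7 8 17)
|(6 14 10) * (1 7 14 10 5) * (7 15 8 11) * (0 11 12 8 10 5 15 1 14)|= 30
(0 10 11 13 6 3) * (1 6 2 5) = (0 10 11 13 2 5 1 6 3) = [10, 6, 5, 0, 4, 1, 3, 7, 8, 9, 11, 13, 12, 2]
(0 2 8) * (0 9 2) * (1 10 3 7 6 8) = (1 10 3 7 6 8 9 2) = [0, 10, 1, 7, 4, 5, 8, 6, 9, 2, 3]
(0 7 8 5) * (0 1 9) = (0 7 8 5 1 9) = [7, 9, 2, 3, 4, 1, 6, 8, 5, 0]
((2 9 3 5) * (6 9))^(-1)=(2 5 3 9 6)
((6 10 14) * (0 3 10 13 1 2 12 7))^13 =(0 14 1 7 10 13 12 3 6 2) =((0 3 10 14 6 13 1 2 12 7))^13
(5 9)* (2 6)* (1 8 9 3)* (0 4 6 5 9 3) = (9)(0 4 6 2 5)(1 8 3) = [4, 8, 5, 1, 6, 0, 2, 7, 3, 9]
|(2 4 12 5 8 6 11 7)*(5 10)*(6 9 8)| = 8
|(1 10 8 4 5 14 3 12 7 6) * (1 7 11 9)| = |(1 10 8 4 5 14 3 12 11 9)(6 7)| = 10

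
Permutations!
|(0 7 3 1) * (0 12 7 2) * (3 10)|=10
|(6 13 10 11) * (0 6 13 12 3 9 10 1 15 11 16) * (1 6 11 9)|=11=|(0 11 13 6 12 3 1 15 9 10 16)|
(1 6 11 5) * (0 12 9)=[12, 6, 2, 3, 4, 1, 11, 7, 8, 0, 10, 5, 9]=(0 12 9)(1 6 11 5)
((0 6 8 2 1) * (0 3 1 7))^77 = ((0 6 8 2 7)(1 3))^77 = (0 8 7 6 2)(1 3)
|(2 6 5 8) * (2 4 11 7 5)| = 10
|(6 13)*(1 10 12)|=|(1 10 12)(6 13)|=6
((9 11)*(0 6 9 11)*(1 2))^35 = (11)(0 9 6)(1 2)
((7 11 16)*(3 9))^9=((3 9)(7 11 16))^9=(16)(3 9)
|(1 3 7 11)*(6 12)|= 4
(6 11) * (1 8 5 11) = (1 8 5 11 6) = [0, 8, 2, 3, 4, 11, 1, 7, 5, 9, 10, 6]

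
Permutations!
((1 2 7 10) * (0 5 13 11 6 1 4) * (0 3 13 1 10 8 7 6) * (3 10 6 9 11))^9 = (0 2)(1 11)(3 13)(4 10)(5 9)(7 8)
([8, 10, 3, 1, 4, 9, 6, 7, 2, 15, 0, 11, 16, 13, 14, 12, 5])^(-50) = [1, 2, 0, 8, 4, 5, 6, 7, 10, 9, 3, 11, 12, 13, 14, 15, 16]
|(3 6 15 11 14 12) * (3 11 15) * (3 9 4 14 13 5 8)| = |(15)(3 6 9 4 14 12 11 13 5 8)| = 10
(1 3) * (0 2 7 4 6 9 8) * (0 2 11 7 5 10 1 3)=[11, 0, 5, 3, 6, 10, 9, 4, 2, 8, 1, 7]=(0 11 7 4 6 9 8 2 5 10 1)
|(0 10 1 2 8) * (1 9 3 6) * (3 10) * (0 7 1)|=12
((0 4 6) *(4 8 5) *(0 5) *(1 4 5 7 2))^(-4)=((0 8)(1 4 6 7 2))^(-4)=(8)(1 4 6 7 2)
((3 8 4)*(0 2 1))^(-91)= (0 1 2)(3 4 8)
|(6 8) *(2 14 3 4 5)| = |(2 14 3 4 5)(6 8)| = 10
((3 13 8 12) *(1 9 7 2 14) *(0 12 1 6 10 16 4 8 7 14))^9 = (0 13)(1 9 14 6 10 16 4 8)(2 3)(7 12) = ((0 12 3 13 7 2)(1 9 14 6 10 16 4 8))^9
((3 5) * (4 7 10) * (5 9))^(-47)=((3 9 5)(4 7 10))^(-47)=(3 9 5)(4 7 10)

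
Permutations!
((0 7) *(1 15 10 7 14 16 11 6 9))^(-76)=(0 6 10 16 1)(7 11 15 14 9)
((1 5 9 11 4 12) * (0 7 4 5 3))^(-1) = (0 3 1 12 4 7)(5 11 9)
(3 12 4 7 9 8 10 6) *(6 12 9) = [0, 1, 2, 9, 7, 5, 3, 6, 10, 8, 12, 11, 4] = (3 9 8 10 12 4 7 6)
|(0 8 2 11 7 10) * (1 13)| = |(0 8 2 11 7 10)(1 13)| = 6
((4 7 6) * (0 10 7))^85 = ((0 10 7 6 4))^85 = (10)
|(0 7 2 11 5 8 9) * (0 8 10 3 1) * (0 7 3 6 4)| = |(0 3 1 7 2 11 5 10 6 4)(8 9)| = 10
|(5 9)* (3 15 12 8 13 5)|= |(3 15 12 8 13 5 9)|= 7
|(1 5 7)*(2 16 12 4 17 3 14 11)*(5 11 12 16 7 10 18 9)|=|(1 11 2 7)(3 14 12 4 17)(5 10 18 9)|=20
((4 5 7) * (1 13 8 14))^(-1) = ((1 13 8 14)(4 5 7))^(-1) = (1 14 8 13)(4 7 5)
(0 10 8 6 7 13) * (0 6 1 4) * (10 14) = (0 14 10 8 1 4)(6 7 13) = [14, 4, 2, 3, 0, 5, 7, 13, 1, 9, 8, 11, 12, 6, 10]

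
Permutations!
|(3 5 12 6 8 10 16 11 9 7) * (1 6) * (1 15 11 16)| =|(16)(1 6 8 10)(3 5 12 15 11 9 7)| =28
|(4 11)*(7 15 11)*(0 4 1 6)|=7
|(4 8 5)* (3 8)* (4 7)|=5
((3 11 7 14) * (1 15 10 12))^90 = ((1 15 10 12)(3 11 7 14))^90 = (1 10)(3 7)(11 14)(12 15)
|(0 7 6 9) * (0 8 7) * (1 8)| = 5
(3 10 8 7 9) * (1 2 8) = (1 2 8 7 9 3 10) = [0, 2, 8, 10, 4, 5, 6, 9, 7, 3, 1]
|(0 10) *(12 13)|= |(0 10)(12 13)|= 2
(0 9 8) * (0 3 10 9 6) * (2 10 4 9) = [6, 1, 10, 4, 9, 5, 0, 7, 3, 8, 2] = (0 6)(2 10)(3 4 9 8)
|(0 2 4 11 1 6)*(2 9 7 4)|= 7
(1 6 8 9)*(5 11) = (1 6 8 9)(5 11) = [0, 6, 2, 3, 4, 11, 8, 7, 9, 1, 10, 5]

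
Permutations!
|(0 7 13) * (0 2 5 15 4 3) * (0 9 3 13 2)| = |(0 7 2 5 15 4 13)(3 9)| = 14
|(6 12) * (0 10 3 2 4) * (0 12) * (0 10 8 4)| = |(0 8 4 12 6 10 3 2)| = 8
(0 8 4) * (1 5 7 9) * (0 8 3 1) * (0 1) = (0 3)(1 5 7 9)(4 8) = [3, 5, 2, 0, 8, 7, 6, 9, 4, 1]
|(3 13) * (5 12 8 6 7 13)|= |(3 5 12 8 6 7 13)|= 7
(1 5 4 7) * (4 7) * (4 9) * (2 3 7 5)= [0, 2, 3, 7, 9, 5, 6, 1, 8, 4]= (1 2 3 7)(4 9)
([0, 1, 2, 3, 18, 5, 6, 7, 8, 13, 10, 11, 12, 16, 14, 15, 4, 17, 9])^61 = [0, 1, 2, 3, 18, 5, 6, 7, 8, 13, 10, 11, 12, 16, 14, 15, 4, 17, 9]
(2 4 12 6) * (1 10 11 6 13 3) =(1 10 11 6 2 4 12 13 3) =[0, 10, 4, 1, 12, 5, 2, 7, 8, 9, 11, 6, 13, 3]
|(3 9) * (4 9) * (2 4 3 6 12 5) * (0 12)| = 7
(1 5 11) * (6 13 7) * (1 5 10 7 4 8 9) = (1 10 7 6 13 4 8 9)(5 11) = [0, 10, 2, 3, 8, 11, 13, 6, 9, 1, 7, 5, 12, 4]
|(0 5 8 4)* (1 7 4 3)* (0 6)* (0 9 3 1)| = 9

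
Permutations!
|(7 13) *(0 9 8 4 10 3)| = |(0 9 8 4 10 3)(7 13)| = 6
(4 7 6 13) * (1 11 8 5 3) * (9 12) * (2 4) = (1 11 8 5 3)(2 4 7 6 13)(9 12) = [0, 11, 4, 1, 7, 3, 13, 6, 5, 12, 10, 8, 9, 2]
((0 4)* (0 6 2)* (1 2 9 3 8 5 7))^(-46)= (0 3 1 6 5)(2 9 7 4 8)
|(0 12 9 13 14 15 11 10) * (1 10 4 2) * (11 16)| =12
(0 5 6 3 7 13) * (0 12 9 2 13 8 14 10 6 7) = (0 5 7 8 14 10 6 3)(2 13 12 9) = [5, 1, 13, 0, 4, 7, 3, 8, 14, 2, 6, 11, 9, 12, 10]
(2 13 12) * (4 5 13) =(2 4 5 13 12) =[0, 1, 4, 3, 5, 13, 6, 7, 8, 9, 10, 11, 2, 12]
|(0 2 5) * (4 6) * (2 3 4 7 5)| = 6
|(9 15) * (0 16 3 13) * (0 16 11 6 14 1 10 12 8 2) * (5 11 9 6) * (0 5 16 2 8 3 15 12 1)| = |(0 9 12 3 13 2 5 11 16 15 6 14)(1 10)| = 12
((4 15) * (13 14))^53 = (4 15)(13 14)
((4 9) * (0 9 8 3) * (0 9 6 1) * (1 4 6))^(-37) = ((0 1)(3 9 6 4 8))^(-37) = (0 1)(3 4 9 8 6)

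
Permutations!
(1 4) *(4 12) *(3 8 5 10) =(1 12 4)(3 8 5 10) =[0, 12, 2, 8, 1, 10, 6, 7, 5, 9, 3, 11, 4]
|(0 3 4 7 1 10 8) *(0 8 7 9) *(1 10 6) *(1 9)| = |(0 3 4 1 6 9)(7 10)| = 6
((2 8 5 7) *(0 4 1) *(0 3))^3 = ((0 4 1 3)(2 8 5 7))^3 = (0 3 1 4)(2 7 5 8)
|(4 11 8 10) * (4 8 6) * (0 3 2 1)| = |(0 3 2 1)(4 11 6)(8 10)| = 12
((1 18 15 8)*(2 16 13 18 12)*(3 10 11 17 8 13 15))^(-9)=(1 16 18 11)(2 13 10 8)(3 17 12 15)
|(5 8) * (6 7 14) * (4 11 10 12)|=|(4 11 10 12)(5 8)(6 7 14)|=12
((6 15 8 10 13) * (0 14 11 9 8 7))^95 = (0 10)(6 11)(7 8)(9 15)(13 14)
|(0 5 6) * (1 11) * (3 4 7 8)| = |(0 5 6)(1 11)(3 4 7 8)| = 12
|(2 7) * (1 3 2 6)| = 5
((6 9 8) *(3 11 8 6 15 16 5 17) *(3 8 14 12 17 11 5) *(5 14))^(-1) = (3 16 15 8 17 12 14)(5 11)(6 9)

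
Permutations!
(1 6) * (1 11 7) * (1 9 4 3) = [0, 6, 2, 1, 3, 5, 11, 9, 8, 4, 10, 7] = (1 6 11 7 9 4 3)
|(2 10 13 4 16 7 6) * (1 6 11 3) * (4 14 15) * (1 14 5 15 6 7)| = |(1 7 11 3 14 6 2 10 13 5 15 4 16)| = 13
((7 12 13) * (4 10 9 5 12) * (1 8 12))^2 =(1 12 7 10 5 8 13 4 9)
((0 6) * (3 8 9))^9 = (9)(0 6)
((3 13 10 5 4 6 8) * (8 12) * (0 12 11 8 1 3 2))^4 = (0 13 6)(1 5 8)(2 3 4)(10 11 12)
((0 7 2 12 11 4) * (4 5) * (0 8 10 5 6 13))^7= (13)(4 5 10 8)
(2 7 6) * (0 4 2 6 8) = (0 4 2 7 8) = [4, 1, 7, 3, 2, 5, 6, 8, 0]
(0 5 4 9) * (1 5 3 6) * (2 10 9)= (0 3 6 1 5 4 2 10 9)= [3, 5, 10, 6, 2, 4, 1, 7, 8, 0, 9]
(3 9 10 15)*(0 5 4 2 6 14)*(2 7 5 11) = (0 11 2 6 14)(3 9 10 15)(4 7 5) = [11, 1, 6, 9, 7, 4, 14, 5, 8, 10, 15, 2, 12, 13, 0, 3]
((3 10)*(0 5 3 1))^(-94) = ((0 5 3 10 1))^(-94) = (0 5 3 10 1)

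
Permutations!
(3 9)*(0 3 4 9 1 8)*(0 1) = (0 3)(1 8)(4 9) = [3, 8, 2, 0, 9, 5, 6, 7, 1, 4]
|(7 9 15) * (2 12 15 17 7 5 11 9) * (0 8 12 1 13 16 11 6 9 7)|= |(0 8 12 15 5 6 9 17)(1 13 16 11 7 2)|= 24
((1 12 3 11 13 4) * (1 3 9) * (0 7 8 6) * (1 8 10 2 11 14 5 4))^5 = (0 13 6 11 8 2 9 10 12 7 1)(3 14 5 4)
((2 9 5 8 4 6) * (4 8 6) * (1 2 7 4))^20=(1 4 7 6 5 9 2)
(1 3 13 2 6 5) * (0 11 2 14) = (0 11 2 6 5 1 3 13 14) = [11, 3, 6, 13, 4, 1, 5, 7, 8, 9, 10, 2, 12, 14, 0]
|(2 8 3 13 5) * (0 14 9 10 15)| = 5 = |(0 14 9 10 15)(2 8 3 13 5)|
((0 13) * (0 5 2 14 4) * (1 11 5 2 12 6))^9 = ((0 13 2 14 4)(1 11 5 12 6))^9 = (0 4 14 2 13)(1 6 12 5 11)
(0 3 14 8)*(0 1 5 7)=(0 3 14 8 1 5 7)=[3, 5, 2, 14, 4, 7, 6, 0, 1, 9, 10, 11, 12, 13, 8]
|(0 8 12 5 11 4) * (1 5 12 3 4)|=12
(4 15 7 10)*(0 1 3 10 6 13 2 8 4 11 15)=[1, 3, 8, 10, 0, 5, 13, 6, 4, 9, 11, 15, 12, 2, 14, 7]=(0 1 3 10 11 15 7 6 13 2 8 4)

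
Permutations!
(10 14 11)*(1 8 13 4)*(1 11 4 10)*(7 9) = (1 8 13 10 14 4 11)(7 9) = [0, 8, 2, 3, 11, 5, 6, 9, 13, 7, 14, 1, 12, 10, 4]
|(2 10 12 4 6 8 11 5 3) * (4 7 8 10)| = 10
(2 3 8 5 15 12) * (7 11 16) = [0, 1, 3, 8, 4, 15, 6, 11, 5, 9, 10, 16, 2, 13, 14, 12, 7] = (2 3 8 5 15 12)(7 11 16)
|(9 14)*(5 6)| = |(5 6)(9 14)| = 2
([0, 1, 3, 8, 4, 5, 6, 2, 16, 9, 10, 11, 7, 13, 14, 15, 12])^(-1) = (2 7 12 16 8 3)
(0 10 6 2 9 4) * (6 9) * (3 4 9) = (0 10 3 4)(2 6) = [10, 1, 6, 4, 0, 5, 2, 7, 8, 9, 3]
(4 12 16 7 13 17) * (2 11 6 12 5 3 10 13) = (2 11 6 12 16 7)(3 10 13 17 4 5) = [0, 1, 11, 10, 5, 3, 12, 2, 8, 9, 13, 6, 16, 17, 14, 15, 7, 4]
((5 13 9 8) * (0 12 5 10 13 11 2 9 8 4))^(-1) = ((0 12 5 11 2 9 4)(8 10 13))^(-1) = (0 4 9 2 11 5 12)(8 13 10)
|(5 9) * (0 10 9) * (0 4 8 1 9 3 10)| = |(1 9 5 4 8)(3 10)| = 10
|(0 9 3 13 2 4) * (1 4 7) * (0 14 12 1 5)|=|(0 9 3 13 2 7 5)(1 4 14 12)|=28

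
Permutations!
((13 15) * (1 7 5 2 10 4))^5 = (1 4 10 2 5 7)(13 15)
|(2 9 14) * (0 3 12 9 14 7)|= |(0 3 12 9 7)(2 14)|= 10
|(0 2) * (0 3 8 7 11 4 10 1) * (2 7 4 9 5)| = 11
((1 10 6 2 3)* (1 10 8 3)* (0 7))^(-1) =(0 7)(1 2 6 10 3 8)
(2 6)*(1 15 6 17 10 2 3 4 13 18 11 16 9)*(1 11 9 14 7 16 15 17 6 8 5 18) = (1 17 10 2 6 3 4 13)(5 18 9 11 15 8)(7 16 14) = [0, 17, 6, 4, 13, 18, 3, 16, 5, 11, 2, 15, 12, 1, 7, 8, 14, 10, 9]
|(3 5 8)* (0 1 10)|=3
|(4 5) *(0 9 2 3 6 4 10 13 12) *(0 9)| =|(2 3 6 4 5 10 13 12 9)| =9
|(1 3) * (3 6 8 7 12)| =|(1 6 8 7 12 3)| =6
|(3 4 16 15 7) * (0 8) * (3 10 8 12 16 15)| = |(0 12 16 3 4 15 7 10 8)| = 9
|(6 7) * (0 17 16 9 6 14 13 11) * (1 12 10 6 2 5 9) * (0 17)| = |(1 12 10 6 7 14 13 11 17 16)(2 5 9)| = 30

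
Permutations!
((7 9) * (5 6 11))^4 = ((5 6 11)(7 9))^4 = (5 6 11)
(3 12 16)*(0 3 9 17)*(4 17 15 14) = (0 3 12 16 9 15 14 4 17) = [3, 1, 2, 12, 17, 5, 6, 7, 8, 15, 10, 11, 16, 13, 4, 14, 9, 0]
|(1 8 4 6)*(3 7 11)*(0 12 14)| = 12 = |(0 12 14)(1 8 4 6)(3 7 11)|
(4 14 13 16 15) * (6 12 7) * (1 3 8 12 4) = (1 3 8 12 7 6 4 14 13 16 15) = [0, 3, 2, 8, 14, 5, 4, 6, 12, 9, 10, 11, 7, 16, 13, 1, 15]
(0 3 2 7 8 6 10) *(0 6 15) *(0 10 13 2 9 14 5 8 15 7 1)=[3, 0, 1, 9, 4, 8, 13, 15, 7, 14, 6, 11, 12, 2, 5, 10]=(0 3 9 14 5 8 7 15 10 6 13 2 1)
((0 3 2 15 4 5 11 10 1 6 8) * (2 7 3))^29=((0 2 15 4 5 11 10 1 6 8)(3 7))^29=(0 8 6 1 10 11 5 4 15 2)(3 7)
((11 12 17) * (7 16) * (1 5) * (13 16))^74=(7 16 13)(11 17 12)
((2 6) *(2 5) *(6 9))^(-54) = ((2 9 6 5))^(-54) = (2 6)(5 9)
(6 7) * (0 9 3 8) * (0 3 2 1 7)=(0 9 2 1 7 6)(3 8)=[9, 7, 1, 8, 4, 5, 0, 6, 3, 2]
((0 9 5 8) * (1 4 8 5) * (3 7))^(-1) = (0 8 4 1 9)(3 7) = ((0 9 1 4 8)(3 7))^(-1)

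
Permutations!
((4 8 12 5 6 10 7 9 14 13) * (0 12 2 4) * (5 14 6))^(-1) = ((0 12 14 13)(2 4 8)(6 10 7 9))^(-1) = (0 13 14 12)(2 8 4)(6 9 7 10)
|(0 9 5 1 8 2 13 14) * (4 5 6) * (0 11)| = |(0 9 6 4 5 1 8 2 13 14 11)| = 11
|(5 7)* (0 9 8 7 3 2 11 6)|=|(0 9 8 7 5 3 2 11 6)|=9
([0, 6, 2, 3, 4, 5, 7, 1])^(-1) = [0, 7, 2, 3, 4, 5, 1, 6]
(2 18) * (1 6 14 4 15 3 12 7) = (1 6 14 4 15 3 12 7)(2 18) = [0, 6, 18, 12, 15, 5, 14, 1, 8, 9, 10, 11, 7, 13, 4, 3, 16, 17, 2]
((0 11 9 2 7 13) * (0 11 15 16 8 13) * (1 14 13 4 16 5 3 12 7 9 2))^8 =(0 5 12)(1 13 2)(3 7 15)(4 8 16)(9 14 11)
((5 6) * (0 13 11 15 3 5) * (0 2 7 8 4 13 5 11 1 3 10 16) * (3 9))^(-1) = ((0 5 6 2 7 8 4 13 1 9 3 11 15 10 16))^(-1) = (0 16 10 15 11 3 9 1 13 4 8 7 2 6 5)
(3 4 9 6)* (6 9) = (9)(3 4 6) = [0, 1, 2, 4, 6, 5, 3, 7, 8, 9]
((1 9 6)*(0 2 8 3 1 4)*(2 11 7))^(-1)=((0 11 7 2 8 3 1 9 6 4))^(-1)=(0 4 6 9 1 3 8 2 7 11)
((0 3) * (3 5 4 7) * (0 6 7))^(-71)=(0 5 4)(3 6 7)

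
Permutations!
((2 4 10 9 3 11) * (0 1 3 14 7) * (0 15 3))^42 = ((0 1)(2 4 10 9 14 7 15 3 11))^42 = (2 15 9)(3 14 4)(7 10 11)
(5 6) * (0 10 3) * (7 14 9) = (0 10 3)(5 6)(7 14 9) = [10, 1, 2, 0, 4, 6, 5, 14, 8, 7, 3, 11, 12, 13, 9]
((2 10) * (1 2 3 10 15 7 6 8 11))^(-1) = (1 11 8 6 7 15 2)(3 10)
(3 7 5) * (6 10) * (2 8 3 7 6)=[0, 1, 8, 6, 4, 7, 10, 5, 3, 9, 2]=(2 8 3 6 10)(5 7)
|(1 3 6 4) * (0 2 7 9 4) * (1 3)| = |(0 2 7 9 4 3 6)| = 7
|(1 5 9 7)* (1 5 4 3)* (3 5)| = 6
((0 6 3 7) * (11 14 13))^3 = (14)(0 7 3 6) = ((0 6 3 7)(11 14 13))^3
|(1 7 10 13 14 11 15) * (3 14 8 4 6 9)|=12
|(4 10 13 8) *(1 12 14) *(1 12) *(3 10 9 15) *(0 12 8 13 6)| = 10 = |(0 12 14 8 4 9 15 3 10 6)|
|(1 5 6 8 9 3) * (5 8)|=|(1 8 9 3)(5 6)|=4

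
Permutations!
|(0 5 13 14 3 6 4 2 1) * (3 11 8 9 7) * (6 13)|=|(0 5 6 4 2 1)(3 13 14 11 8 9 7)|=42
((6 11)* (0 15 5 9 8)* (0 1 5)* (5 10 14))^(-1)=(0 15)(1 8 9 5 14 10)(6 11)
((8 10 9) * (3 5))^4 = ((3 5)(8 10 9))^4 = (8 10 9)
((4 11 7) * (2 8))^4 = ((2 8)(4 11 7))^4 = (4 11 7)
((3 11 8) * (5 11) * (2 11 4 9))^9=(2 8 5 9 11 3 4)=((2 11 8 3 5 4 9))^9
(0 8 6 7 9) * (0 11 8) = [0, 1, 2, 3, 4, 5, 7, 9, 6, 11, 10, 8] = (6 7 9 11 8)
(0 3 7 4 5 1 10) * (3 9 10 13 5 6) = [9, 13, 2, 7, 6, 1, 3, 4, 8, 10, 0, 11, 12, 5] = (0 9 10)(1 13 5)(3 7 4 6)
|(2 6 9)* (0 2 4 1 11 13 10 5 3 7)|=|(0 2 6 9 4 1 11 13 10 5 3 7)|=12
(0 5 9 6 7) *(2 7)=(0 5 9 6 2 7)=[5, 1, 7, 3, 4, 9, 2, 0, 8, 6]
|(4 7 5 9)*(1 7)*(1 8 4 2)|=|(1 7 5 9 2)(4 8)|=10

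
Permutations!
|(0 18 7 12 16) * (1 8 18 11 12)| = |(0 11 12 16)(1 8 18 7)| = 4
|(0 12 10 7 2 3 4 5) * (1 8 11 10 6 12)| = 10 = |(0 1 8 11 10 7 2 3 4 5)(6 12)|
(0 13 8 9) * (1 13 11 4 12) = [11, 13, 2, 3, 12, 5, 6, 7, 9, 0, 10, 4, 1, 8] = (0 11 4 12 1 13 8 9)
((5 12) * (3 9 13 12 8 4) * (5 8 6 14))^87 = ((3 9 13 12 8 4)(5 6 14))^87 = (14)(3 12)(4 13)(8 9)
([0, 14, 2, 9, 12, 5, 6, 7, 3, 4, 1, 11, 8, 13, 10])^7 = [0, 14, 2, 4, 8, 5, 6, 7, 9, 12, 1, 11, 3, 13, 10]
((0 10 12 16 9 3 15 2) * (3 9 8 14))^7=((0 10 12 16 8 14 3 15 2))^7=(0 15 14 16 10 2 3 8 12)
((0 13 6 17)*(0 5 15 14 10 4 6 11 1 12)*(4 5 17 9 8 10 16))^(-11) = ((17)(0 13 11 1 12)(4 6 9 8 10 5 15 14 16))^(-11) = (17)(0 12 1 11 13)(4 14 5 8 6 16 15 10 9)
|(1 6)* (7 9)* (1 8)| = |(1 6 8)(7 9)| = 6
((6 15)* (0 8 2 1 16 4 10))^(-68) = ((0 8 2 1 16 4 10)(6 15))^(-68) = (0 2 16 10 8 1 4)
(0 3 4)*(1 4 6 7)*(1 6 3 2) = (0 2 1 4)(6 7) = [2, 4, 1, 3, 0, 5, 7, 6]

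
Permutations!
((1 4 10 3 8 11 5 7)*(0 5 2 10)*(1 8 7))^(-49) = ((0 5 1 4)(2 10 3 7 8 11))^(-49) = (0 4 1 5)(2 11 8 7 3 10)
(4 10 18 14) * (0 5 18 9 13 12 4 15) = (0 5 18 14 15)(4 10 9 13 12) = [5, 1, 2, 3, 10, 18, 6, 7, 8, 13, 9, 11, 4, 12, 15, 0, 16, 17, 14]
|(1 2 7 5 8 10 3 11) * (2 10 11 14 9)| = 10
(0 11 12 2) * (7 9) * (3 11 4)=(0 4 3 11 12 2)(7 9)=[4, 1, 0, 11, 3, 5, 6, 9, 8, 7, 10, 12, 2]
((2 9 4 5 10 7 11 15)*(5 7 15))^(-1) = ((2 9 4 7 11 5 10 15))^(-1) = (2 15 10 5 11 7 4 9)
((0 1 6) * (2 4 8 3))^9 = ((0 1 6)(2 4 8 3))^9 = (2 4 8 3)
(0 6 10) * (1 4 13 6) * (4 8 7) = (0 1 8 7 4 13 6 10) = [1, 8, 2, 3, 13, 5, 10, 4, 7, 9, 0, 11, 12, 6]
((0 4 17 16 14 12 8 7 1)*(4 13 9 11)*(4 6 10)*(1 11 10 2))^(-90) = ((0 13 9 10 4 17 16 14 12 8 7 11 6 2 1))^(-90) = (17)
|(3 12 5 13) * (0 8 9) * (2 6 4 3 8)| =10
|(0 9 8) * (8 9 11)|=|(0 11 8)|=3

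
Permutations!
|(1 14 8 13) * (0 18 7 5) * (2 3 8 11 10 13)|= |(0 18 7 5)(1 14 11 10 13)(2 3 8)|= 60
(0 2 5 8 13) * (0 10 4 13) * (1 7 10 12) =(0 2 5 8)(1 7 10 4 13 12) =[2, 7, 5, 3, 13, 8, 6, 10, 0, 9, 4, 11, 1, 12]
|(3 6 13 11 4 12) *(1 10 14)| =|(1 10 14)(3 6 13 11 4 12)| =6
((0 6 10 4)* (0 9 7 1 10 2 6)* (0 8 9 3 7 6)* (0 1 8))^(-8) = (1 10 4 3 7 8 9 6 2) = ((1 10 4 3 7 8 9 6 2))^(-8)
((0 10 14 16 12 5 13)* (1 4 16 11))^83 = ((0 10 14 11 1 4 16 12 5 13))^83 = (0 11 16 13 14 4 5 10 1 12)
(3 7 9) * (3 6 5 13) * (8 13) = [0, 1, 2, 7, 4, 8, 5, 9, 13, 6, 10, 11, 12, 3] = (3 7 9 6 5 8 13)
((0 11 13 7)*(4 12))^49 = (0 11 13 7)(4 12)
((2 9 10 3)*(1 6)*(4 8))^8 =(10)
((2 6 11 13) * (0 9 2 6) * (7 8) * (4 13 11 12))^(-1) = (0 2 9)(4 12 6 13)(7 8)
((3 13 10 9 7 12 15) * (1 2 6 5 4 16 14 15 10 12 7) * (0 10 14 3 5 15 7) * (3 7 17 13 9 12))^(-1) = (0 7 16 4 5 15 6 2 1 9 3 13 17 14 12 10)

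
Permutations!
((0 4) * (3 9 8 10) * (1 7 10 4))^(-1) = (0 4 8 9 3 10 7 1)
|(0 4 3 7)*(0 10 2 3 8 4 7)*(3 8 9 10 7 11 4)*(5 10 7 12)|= |(0 11 4 9 7 12 5 10 2 8 3)|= 11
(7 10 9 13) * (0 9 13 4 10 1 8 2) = (0 9 4 10 13 7 1 8 2) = [9, 8, 0, 3, 10, 5, 6, 1, 2, 4, 13, 11, 12, 7]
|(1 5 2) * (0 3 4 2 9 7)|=8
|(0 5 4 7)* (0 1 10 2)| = 7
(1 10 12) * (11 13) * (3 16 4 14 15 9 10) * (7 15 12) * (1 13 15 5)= (1 3 16 4 14 12 13 11 15 9 10 7 5)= [0, 3, 2, 16, 14, 1, 6, 5, 8, 10, 7, 15, 13, 11, 12, 9, 4]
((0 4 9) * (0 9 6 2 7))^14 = (9)(0 7 2 6 4)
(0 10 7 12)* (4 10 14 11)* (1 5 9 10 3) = [14, 5, 2, 1, 3, 9, 6, 12, 8, 10, 7, 4, 0, 13, 11] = (0 14 11 4 3 1 5 9 10 7 12)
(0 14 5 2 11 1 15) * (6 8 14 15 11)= (0 15)(1 11)(2 6 8 14 5)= [15, 11, 6, 3, 4, 2, 8, 7, 14, 9, 10, 1, 12, 13, 5, 0]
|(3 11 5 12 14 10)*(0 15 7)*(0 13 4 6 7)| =12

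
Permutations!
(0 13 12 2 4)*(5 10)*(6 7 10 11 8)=(0 13 12 2 4)(5 11 8 6 7 10)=[13, 1, 4, 3, 0, 11, 7, 10, 6, 9, 5, 8, 2, 12]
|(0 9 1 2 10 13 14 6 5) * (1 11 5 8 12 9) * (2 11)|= |(0 1 11 5)(2 10 13 14 6 8 12 9)|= 8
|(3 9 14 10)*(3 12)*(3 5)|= 6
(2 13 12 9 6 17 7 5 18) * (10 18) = [0, 1, 13, 3, 4, 10, 17, 5, 8, 6, 18, 11, 9, 12, 14, 15, 16, 7, 2] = (2 13 12 9 6 17 7 5 10 18)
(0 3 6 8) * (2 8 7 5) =[3, 1, 8, 6, 4, 2, 7, 5, 0] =(0 3 6 7 5 2 8)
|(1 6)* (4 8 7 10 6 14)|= 7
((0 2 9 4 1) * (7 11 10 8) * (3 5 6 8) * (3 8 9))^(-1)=((0 2 3 5 6 9 4 1)(7 11 10 8))^(-1)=(0 1 4 9 6 5 3 2)(7 8 10 11)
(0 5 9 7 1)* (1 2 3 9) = (0 5 1)(2 3 9 7) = [5, 0, 3, 9, 4, 1, 6, 2, 8, 7]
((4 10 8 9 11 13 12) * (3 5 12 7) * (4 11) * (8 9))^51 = (3 11)(5 13)(7 12) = ((3 5 12 11 13 7)(4 10 9))^51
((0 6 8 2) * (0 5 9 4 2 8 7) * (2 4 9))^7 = ((9)(0 6 7)(2 5))^7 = (9)(0 6 7)(2 5)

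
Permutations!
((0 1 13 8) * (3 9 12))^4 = (13)(3 9 12)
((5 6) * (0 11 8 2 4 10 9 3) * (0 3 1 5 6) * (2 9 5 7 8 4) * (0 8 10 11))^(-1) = ((1 7 10 5 8 9)(4 11))^(-1) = (1 9 8 5 10 7)(4 11)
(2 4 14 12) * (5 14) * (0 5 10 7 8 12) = (0 5 14)(2 4 10 7 8 12) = [5, 1, 4, 3, 10, 14, 6, 8, 12, 9, 7, 11, 2, 13, 0]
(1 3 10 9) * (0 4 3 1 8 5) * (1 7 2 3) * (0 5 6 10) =(0 4 1 7 2 3)(6 10 9 8) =[4, 7, 3, 0, 1, 5, 10, 2, 6, 8, 9]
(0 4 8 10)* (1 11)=[4, 11, 2, 3, 8, 5, 6, 7, 10, 9, 0, 1]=(0 4 8 10)(1 11)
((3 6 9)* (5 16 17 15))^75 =((3 6 9)(5 16 17 15))^75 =(5 15 17 16)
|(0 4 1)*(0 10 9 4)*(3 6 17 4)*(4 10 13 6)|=8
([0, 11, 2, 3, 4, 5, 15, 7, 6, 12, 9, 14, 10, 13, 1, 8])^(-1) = [0, 14, 2, 3, 4, 5, 8, 7, 15, 10, 12, 1, 9, 13, 11, 6]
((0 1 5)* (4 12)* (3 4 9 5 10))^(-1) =(0 5 9 12 4 3 10 1)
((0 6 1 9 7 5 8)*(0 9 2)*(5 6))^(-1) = ((0 5 8 9 7 6 1 2))^(-1) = (0 2 1 6 7 9 8 5)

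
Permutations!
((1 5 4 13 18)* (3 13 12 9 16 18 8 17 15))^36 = ((1 5 4 12 9 16 18)(3 13 8 17 15))^36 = (1 5 4 12 9 16 18)(3 13 8 17 15)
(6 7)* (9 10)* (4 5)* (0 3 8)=[3, 1, 2, 8, 5, 4, 7, 6, 0, 10, 9]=(0 3 8)(4 5)(6 7)(9 10)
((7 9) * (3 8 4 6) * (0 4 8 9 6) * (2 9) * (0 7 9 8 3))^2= (9)(0 7)(2 3 8)(4 6)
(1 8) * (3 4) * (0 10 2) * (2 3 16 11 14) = [10, 8, 0, 4, 16, 5, 6, 7, 1, 9, 3, 14, 12, 13, 2, 15, 11] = (0 10 3 4 16 11 14 2)(1 8)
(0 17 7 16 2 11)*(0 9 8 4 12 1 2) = (0 17 7 16)(1 2 11 9 8 4 12) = [17, 2, 11, 3, 12, 5, 6, 16, 4, 8, 10, 9, 1, 13, 14, 15, 0, 7]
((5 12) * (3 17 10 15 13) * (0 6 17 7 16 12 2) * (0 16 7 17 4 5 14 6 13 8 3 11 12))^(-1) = (0 16 2 5 4 6 14 12 11 13)(3 8 15 10 17) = ((0 13 11 12 14 6 4 5 2 16)(3 17 10 15 8))^(-1)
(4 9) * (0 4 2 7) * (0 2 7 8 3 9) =(0 4)(2 8 3 9 7) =[4, 1, 8, 9, 0, 5, 6, 2, 3, 7]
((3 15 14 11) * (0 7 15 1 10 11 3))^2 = (0 15 3 10)(1 11 7 14)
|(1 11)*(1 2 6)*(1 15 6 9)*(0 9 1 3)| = 6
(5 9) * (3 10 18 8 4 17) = [0, 1, 2, 10, 17, 9, 6, 7, 4, 5, 18, 11, 12, 13, 14, 15, 16, 3, 8] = (3 10 18 8 4 17)(5 9)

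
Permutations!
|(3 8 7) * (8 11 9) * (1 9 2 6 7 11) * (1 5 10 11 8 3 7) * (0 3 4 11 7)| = 30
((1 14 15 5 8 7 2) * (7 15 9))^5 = (5 15 8)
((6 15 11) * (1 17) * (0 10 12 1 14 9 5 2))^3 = ((0 10 12 1 17 14 9 5 2)(6 15 11))^3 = (0 1 9)(2 12 14)(5 10 17)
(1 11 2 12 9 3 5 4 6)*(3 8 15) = (1 11 2 12 9 8 15 3 5 4 6) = [0, 11, 12, 5, 6, 4, 1, 7, 15, 8, 10, 2, 9, 13, 14, 3]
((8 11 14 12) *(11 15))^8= (8 14 15 12 11)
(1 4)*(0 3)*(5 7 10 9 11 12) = [3, 4, 2, 0, 1, 7, 6, 10, 8, 11, 9, 12, 5] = (0 3)(1 4)(5 7 10 9 11 12)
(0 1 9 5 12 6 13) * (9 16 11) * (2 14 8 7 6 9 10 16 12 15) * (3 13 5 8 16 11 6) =(0 1 12 9 8 7 3 13)(2 14 16 6 5 15)(10 11) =[1, 12, 14, 13, 4, 15, 5, 3, 7, 8, 11, 10, 9, 0, 16, 2, 6]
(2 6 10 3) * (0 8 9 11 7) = [8, 1, 6, 2, 4, 5, 10, 0, 9, 11, 3, 7] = (0 8 9 11 7)(2 6 10 3)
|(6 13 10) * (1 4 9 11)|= |(1 4 9 11)(6 13 10)|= 12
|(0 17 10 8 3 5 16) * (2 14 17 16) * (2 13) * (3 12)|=|(0 16)(2 14 17 10 8 12 3 5 13)|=18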